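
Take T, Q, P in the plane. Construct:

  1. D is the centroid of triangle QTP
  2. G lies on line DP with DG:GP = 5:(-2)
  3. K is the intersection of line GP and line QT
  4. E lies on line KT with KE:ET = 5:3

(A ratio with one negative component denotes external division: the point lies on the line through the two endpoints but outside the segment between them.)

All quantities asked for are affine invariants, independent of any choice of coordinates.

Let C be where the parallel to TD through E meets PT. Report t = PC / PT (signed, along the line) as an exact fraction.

Choose coordinates T = (0, 0), Q = (1, 0), P = (0, 1).
1. D is the centroid of triangle QTP ⇒ D = (1/3, 1/3)
2. G lies on line DP with DG:GP = 5:(-2) ⇒ G = (-2/9, 13/9)
3. K is the intersection of line GP and line QT ⇒ K = (1/2, 0)
4. E lies on line KT with KE:ET = 5:3 ⇒ E = (3/16, 0)
through E parallel to TD: direction (1/3, 1/3); meets PT at C = (0, -3/16)
C = P + t·(T−P) with t = 19/16

t = 19/16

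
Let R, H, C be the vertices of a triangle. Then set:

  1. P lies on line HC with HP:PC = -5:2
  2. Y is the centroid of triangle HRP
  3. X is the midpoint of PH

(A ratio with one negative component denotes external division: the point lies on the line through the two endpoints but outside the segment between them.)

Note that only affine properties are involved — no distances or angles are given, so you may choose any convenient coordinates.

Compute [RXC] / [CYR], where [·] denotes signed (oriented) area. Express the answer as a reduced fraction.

[RXC]:[CYR] = -3/2

Work in coordinates with R = (0, 0), H = (1, 0), C = (0, 1).
1. P lies on line HC with HP:PC = -5:2 ⇒ P = (-2/3, 5/3)
2. Y is the centroid of triangle HRP ⇒ Y = (1/9, 5/9)
3. X is the midpoint of PH ⇒ X = (1/6, 5/6)
2·[RXC] = 1/6, 2·[CYR] = -1/9
[RXC]:[CYR] = 1/6:-1/9 = -3/2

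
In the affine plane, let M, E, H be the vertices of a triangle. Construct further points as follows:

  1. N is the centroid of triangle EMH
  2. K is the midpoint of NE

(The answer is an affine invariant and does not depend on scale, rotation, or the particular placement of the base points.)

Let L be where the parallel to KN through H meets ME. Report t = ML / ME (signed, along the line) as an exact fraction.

t = 2

Assign M = (0, 0), E = (1, 0), H = (0, 1) — the answer is frame-independent, so this choice is without loss of generality.
1. N is the centroid of triangle EMH ⇒ N = (1/3, 1/3)
2. K is the midpoint of NE ⇒ K = (2/3, 1/6)
through H parallel to KN: direction (-1/3, 1/6); meets ME at L = (2, 0)
L = M + t·(E−M) with t = 2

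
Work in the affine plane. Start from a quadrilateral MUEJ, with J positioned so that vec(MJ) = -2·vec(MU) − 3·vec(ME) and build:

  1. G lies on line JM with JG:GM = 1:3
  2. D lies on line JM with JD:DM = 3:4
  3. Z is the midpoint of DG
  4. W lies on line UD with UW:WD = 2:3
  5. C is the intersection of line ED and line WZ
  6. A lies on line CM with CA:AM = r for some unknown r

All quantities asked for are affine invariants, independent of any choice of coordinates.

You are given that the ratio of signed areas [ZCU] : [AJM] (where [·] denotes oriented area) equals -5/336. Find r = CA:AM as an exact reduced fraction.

Choose coordinates M = (0, 0), U = (1, 0), E = (0, 1), J = (-2, -3).
1. G lies on line JM with JG:GM = 1:3 ⇒ G = (-3/2, -9/4)
2. D lies on line JM with JD:DM = 3:4 ⇒ D = (-8/7, -12/7)
3. Z is the midpoint of DG ⇒ Z = (-37/28, -111/56)
4. W lies on line UD with UW:WD = 2:3 ⇒ W = (1/7, -24/35)
5. C is the intersection of line ED and line WZ ⇒ C = (-2972/2443, -9231/4886)
6. With CA:AM = r, write λ = r/(r+1) so A = C + λ·(M−C); A is affine-linear in λ
Every point depending on A is an affine combination of A and λ-independent points, so each such coordinate is linear in λ; the λ² term in each signed area is a multiple of (M−C)×(M−C) = 0, so 2·[ZCU] and 2·[AJM] are each linear in λ. Evaluating at λ=0 and λ=1:
  2·[ZCU] = -75/9772,   2·[AJM] = 45/349·λ − 45/349
So [ZCU]:[AJM] = (-75/9772) / (45/349·λ − 45/349). Setting this equal to -5/336:
  -75/9772 = -5/336·(45/349·λ − 45/349)  ⇒  λ = 5
Then r = λ/(1−λ) = (5)/(-4) = -5/4. Check: with r = -5/4, A = (11888/2443, 18462/2443) and [ZCU]:[AJM] = -5/336 as required.

r = -5/4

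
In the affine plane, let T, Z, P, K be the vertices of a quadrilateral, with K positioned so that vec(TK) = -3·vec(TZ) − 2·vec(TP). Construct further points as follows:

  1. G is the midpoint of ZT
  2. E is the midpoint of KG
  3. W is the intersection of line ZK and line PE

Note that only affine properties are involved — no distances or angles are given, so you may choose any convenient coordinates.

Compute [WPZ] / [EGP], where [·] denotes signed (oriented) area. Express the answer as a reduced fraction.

[WPZ]:[EGP] = -52/33

Choose coordinates T = (0, 0), Z = (1, 0), P = (0, 1), K = (-3, -2).
1. G is the midpoint of ZT ⇒ G = (1/2, 0)
2. E is the midpoint of KG ⇒ E = (-5/4, -1)
3. W is the intersection of line ZK and line PE ⇒ W = (-15/11, -13/11)
2·[WPZ] = -39/11, 2·[EGP] = 9/4
[WPZ]:[EGP] = -39/11:9/4 = -52/33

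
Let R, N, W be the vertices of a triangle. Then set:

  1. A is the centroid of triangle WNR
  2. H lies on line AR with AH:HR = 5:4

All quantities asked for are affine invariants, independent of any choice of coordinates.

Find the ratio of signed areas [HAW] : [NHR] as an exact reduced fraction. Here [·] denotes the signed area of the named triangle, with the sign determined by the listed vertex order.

Choose coordinates R = (0, 0), N = (1, 0), W = (0, 1).
1. A is the centroid of triangle WNR ⇒ A = (1/3, 1/3)
2. H lies on line AR with AH:HR = 5:4 ⇒ H = (4/27, 4/27)
2·[HAW] = 5/27, 2·[NHR] = 4/27
[HAW]:[NHR] = 5/27:4/27 = 5/4

[HAW]:[NHR] = 5/4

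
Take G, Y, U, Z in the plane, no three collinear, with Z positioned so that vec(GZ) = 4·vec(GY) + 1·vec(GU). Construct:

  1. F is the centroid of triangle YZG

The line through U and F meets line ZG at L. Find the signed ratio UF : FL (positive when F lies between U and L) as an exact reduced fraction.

Assign G = (0, 0), Y = (1, 0), U = (0, 1), Z = (4, 1) — the answer is frame-independent, so this choice is without loss of generality.
1. F is the centroid of triangle YZG ⇒ F = (5/3, 1/3)
line UF meets ZG at L = (20/13, 5/13)
F = U + t·(L−U) with t = 13/12, so UF:FL = 13/12:-1/12

UF:FL = -13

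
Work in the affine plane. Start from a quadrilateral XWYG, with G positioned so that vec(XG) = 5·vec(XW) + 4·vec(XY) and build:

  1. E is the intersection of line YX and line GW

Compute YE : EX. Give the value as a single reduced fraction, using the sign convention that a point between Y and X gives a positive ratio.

Assign X = (0, 0), W = (1, 0), Y = (0, 1), G = (5, 4) — the answer is frame-independent, so this choice is without loss of generality.
1. E is the intersection of line YX and line GW ⇒ E = (0, -1)
E = Y + t·(X−Y) with t = 2, so YE:EX = t:(1−t) = 2:-1

YE:EX = -2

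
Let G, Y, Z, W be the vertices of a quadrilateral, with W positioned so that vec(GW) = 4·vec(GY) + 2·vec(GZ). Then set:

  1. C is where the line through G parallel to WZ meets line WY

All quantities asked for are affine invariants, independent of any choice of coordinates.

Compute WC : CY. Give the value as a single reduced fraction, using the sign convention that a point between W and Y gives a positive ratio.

WC:CY = 4

Choose coordinates G = (0, 0), Y = (1, 0), Z = (0, 1), W = (4, 2).
1. C is where the line through G parallel to WZ meets line WY ⇒ C = (8/5, 2/5)
C = W + t·(Y−W) with t = 4/5, so WC:CY = t:(1−t) = 4/5:1/5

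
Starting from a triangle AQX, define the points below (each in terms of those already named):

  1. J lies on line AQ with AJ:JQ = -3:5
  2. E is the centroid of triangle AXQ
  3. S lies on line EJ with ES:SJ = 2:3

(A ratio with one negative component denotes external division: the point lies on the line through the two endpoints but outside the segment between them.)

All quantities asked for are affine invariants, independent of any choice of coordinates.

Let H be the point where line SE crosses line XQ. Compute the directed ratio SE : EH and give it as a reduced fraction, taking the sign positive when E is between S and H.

Set A = (0, 0), Q = (1, 0), X = (0, 1); any affine frame gives the same invariant.
1. J lies on line AQ with AJ:JQ = -3:5 ⇒ J = (-3/2, 0)
2. E is the centroid of triangle AXQ ⇒ E = (1/3, 1/3)
3. S lies on line EJ with ES:SJ = 2:3 ⇒ S = (-2/5, 1/5)
line SE meets XQ at H = (8/13, 5/13)
E = S + t·(H−S) with t = 13/18, so SE:EH = 13/18:5/18

SE:EH = 13/5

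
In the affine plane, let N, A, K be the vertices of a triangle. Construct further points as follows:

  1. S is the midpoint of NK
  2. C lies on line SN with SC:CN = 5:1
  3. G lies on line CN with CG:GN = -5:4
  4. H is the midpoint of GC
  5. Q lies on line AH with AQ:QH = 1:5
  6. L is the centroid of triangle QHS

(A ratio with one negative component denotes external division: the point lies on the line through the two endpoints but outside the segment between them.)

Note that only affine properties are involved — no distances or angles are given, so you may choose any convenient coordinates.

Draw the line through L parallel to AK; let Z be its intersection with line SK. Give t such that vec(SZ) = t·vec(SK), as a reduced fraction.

Set N = (0, 0), A = (1, 0), K = (0, 1); any affine frame gives the same invariant.
1. S is the midpoint of NK ⇒ S = (0, 1/2)
2. C lies on line SN with SC:CN = 5:1 ⇒ C = (0, 1/12)
3. G lies on line CN with CG:GN = -5:4 ⇒ G = (0, -1/3)
4. H is the midpoint of GC ⇒ H = (0, -1/8)
5. Q lies on line AH with AQ:QH = 1:5 ⇒ Q = (5/6, -1/48)
6. L is the centroid of triangle QHS ⇒ L = (5/18, 17/144)
through L parallel to AK: direction (-1, 1); meets SK at Z = (0, 19/48)
Z = S + t·(K−S) with t = -5/24

t = -5/24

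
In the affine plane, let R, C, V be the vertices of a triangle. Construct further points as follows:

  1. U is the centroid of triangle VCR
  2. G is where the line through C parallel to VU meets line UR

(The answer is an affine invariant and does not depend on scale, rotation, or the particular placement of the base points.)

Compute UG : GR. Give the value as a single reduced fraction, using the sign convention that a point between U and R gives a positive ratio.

UG:GR = -1/2

Set R = (0, 0), C = (1, 0), V = (0, 1); any affine frame gives the same invariant.
1. U is the centroid of triangle VCR ⇒ U = (1/3, 1/3)
2. G is where the line through C parallel to VU meets line UR ⇒ G = (2/3, 2/3)
G = U + t·(R−U) with t = -1, so UG:GR = t:(1−t) = -1:2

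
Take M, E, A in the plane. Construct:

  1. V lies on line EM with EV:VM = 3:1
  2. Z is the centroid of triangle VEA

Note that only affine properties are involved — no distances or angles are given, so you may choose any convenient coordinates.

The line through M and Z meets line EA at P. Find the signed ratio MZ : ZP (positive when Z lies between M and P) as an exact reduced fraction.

MZ:ZP = 3

Choose coordinates M = (0, 0), E = (1, 0), A = (0, 1).
1. V lies on line EM with EV:VM = 3:1 ⇒ V = (1/4, 0)
2. Z is the centroid of triangle VEA ⇒ Z = (5/12, 1/3)
line MZ meets EA at P = (5/9, 4/9)
Z = M + t·(P−M) with t = 3/4, so MZ:ZP = 3/4:1/4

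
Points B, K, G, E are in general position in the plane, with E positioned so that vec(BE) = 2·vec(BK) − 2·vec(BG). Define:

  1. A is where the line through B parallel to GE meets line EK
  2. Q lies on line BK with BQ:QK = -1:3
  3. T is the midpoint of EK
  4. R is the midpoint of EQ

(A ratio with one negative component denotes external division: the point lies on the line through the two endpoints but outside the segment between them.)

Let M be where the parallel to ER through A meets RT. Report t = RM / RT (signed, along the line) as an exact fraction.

t = -4

Choose coordinates B = (0, 0), K = (1, 0), G = (0, 1), E = (2, -2).
1. A is where the line through B parallel to GE meets line EK ⇒ A = (4, -6)
2. Q lies on line BK with BQ:QK = -1:3 ⇒ Q = (-1/2, 0)
3. T is the midpoint of EK ⇒ T = (3/2, -1)
4. R is the midpoint of EQ ⇒ R = (3/4, -1)
through A parallel to ER: direction (-5/4, 1); meets RT at M = (-9/4, -1)
M = R + t·(T−R) with t = -4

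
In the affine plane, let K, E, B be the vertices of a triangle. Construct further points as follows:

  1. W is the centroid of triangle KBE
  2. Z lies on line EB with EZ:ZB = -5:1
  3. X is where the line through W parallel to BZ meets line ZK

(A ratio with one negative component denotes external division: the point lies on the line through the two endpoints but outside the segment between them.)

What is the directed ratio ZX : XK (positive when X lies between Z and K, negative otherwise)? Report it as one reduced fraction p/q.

ZX:XK = 1/2

Work in coordinates with K = (0, 0), E = (1, 0), B = (0, 1).
1. W is the centroid of triangle KBE ⇒ W = (1/3, 1/3)
2. Z lies on line EB with EZ:ZB = -5:1 ⇒ Z = (-1/4, 5/4)
3. X is where the line through W parallel to BZ meets line ZK ⇒ X = (-1/6, 5/6)
X = Z + t·(K−Z) with t = 1/3, so ZX:XK = t:(1−t) = 1/3:2/3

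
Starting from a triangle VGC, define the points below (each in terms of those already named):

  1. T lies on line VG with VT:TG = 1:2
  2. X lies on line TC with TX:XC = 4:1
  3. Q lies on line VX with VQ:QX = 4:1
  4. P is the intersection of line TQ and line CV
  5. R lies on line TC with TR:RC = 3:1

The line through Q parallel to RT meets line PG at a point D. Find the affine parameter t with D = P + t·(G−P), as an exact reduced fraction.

t = 4/235

Set V = (0, 0), G = (1, 0), C = (0, 1); any affine frame gives the same invariant.
1. T lies on line VG with VT:TG = 1:2 ⇒ T = (1/3, 0)
2. X lies on line TC with TX:XC = 4:1 ⇒ X = (1/15, 4/5)
3. Q lies on line VX with VQ:QX = 4:1 ⇒ Q = (4/75, 16/25)
4. P is the intersection of line TQ and line CV ⇒ P = (0, 16/21)
5. R lies on line TC with TR:RC = 3:1 ⇒ R = (1/12, 3/4)
through Q parallel to RT: direction (1/4, -3/4); meets PG at D = (4/235, 176/235)
D = P + t·(G−P) with t = 4/235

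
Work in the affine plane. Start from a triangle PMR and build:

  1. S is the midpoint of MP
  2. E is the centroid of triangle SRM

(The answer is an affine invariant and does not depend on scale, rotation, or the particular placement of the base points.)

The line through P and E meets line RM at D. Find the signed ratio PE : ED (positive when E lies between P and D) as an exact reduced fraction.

Set P = (0, 0), M = (1, 0), R = (0, 1); any affine frame gives the same invariant.
1. S is the midpoint of MP ⇒ S = (1/2, 0)
2. E is the centroid of triangle SRM ⇒ E = (1/2, 1/3)
line PE meets RM at D = (3/5, 2/5)
E = P + t·(D−P) with t = 5/6, so PE:ED = 5/6:1/6

PE:ED = 5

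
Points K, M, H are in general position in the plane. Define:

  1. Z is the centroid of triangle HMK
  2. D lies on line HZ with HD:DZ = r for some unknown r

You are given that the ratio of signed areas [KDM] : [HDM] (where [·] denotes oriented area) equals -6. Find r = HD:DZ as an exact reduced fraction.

r = 3/5

Work in coordinates with K = (0, 0), M = (1, 0), H = (0, 1).
1. Z is the centroid of triangle HMK ⇒ Z = (1/3, 1/3)
2. With HD:DZ = r, write λ = r/(r+1) so D = H + λ·(Z−H); D is affine-linear in λ
Every point depending on D is an affine combination of D and λ-independent points, so each such coordinate is linear in λ; the λ² term in each signed area is a multiple of (Z−H)×(Z−H) = 0, so 2·[KDM] and 2·[HDM] are each linear in λ. Evaluating at λ=0 and λ=1:
  2·[KDM] = 2/3·λ − 1,   2·[HDM] = 1/3·λ
So [KDM]:[HDM] = (2/3·λ − 1) / (1/3·λ). Setting this equal to -6:
  2/3·λ − 1 = -6·(1/3·λ)  ⇒  λ = 3/8
Then r = λ/(1−λ) = (3/8)/(5/8) = 3/5. Check: with r = 3/5, D = (1/8, 3/4) and [KDM]:[HDM] = -6 as required.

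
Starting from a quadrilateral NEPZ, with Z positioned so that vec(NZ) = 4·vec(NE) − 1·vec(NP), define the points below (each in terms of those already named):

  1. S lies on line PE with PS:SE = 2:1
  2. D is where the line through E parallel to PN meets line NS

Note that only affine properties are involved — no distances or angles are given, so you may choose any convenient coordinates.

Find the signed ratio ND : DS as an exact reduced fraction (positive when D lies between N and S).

ND:DS = -3

Assign N = (0, 0), E = (1, 0), P = (0, 1), Z = (4, -1) — the answer is frame-independent, so this choice is without loss of generality.
1. S lies on line PE with PS:SE = 2:1 ⇒ S = (2/3, 1/3)
2. D is where the line through E parallel to PN meets line NS ⇒ D = (1, 1/2)
D = N + t·(S−N) with t = 3/2, so ND:DS = t:(1−t) = 3/2:-1/2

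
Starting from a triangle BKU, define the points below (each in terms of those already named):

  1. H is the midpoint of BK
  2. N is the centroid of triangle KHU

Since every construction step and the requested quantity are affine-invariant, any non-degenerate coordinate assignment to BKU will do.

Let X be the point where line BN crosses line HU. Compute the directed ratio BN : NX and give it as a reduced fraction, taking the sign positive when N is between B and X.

Work in coordinates with B = (0, 0), K = (1, 0), U = (0, 1).
1. H is the midpoint of BK ⇒ H = (1/2, 0)
2. N is the centroid of triangle KHU ⇒ N = (1/2, 1/3)
line BN meets HU at X = (3/8, 1/4)
N = B + t·(X−B) with t = 4/3, so BN:NX = 4/3:-1/3

BN:NX = -4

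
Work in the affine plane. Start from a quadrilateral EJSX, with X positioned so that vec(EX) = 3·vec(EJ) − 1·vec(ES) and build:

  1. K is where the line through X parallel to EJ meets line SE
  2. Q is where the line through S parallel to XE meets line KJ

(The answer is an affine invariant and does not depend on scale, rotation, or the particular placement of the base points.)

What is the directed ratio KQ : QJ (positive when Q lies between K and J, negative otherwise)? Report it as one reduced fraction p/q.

KQ:QJ = -3

Work in coordinates with E = (0, 0), J = (1, 0), S = (0, 1), X = (3, -1).
1. K is where the line through X parallel to EJ meets line SE ⇒ K = (0, -1)
2. Q is where the line through S parallel to XE meets line KJ ⇒ Q = (3/2, 1/2)
Q = K + t·(J−K) with t = 3/2, so KQ:QJ = t:(1−t) = 3/2:-1/2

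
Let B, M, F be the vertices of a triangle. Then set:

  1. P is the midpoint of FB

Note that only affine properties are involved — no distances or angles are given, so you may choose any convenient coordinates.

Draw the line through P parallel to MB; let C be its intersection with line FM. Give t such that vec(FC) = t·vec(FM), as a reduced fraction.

Assign B = (0, 0), M = (1, 0), F = (0, 1) — the answer is frame-independent, so this choice is without loss of generality.
1. P is the midpoint of FB ⇒ P = (0, 1/2)
through P parallel to MB: direction (-1, 0); meets FM at C = (1/2, 1/2)
C = F + t·(M−F) with t = 1/2

t = 1/2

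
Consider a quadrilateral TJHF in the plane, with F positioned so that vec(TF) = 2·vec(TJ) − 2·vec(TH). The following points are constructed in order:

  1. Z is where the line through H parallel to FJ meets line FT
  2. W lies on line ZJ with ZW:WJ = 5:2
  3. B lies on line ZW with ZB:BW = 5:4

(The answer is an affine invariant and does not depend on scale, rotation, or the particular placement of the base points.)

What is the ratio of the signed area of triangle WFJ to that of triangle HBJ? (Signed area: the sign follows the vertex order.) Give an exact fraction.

Assign T = (0, 0), J = (1, 0), H = (0, 1), F = (2, -2) — the answer is frame-independent, so this choice is without loss of generality.
1. Z is where the line through H parallel to FJ meets line FT ⇒ Z = (1, -1)
2. W lies on line ZJ with ZW:WJ = 5:2 ⇒ W = (1, -2/7)
3. B lies on line ZW with ZB:BW = 5:4 ⇒ B = (1, -38/63)
2·[WFJ] = 2/7, 2·[HBJ] = 38/63
[WFJ]:[HBJ] = 2/7:38/63 = 9/19

[WFJ]:[HBJ] = 9/19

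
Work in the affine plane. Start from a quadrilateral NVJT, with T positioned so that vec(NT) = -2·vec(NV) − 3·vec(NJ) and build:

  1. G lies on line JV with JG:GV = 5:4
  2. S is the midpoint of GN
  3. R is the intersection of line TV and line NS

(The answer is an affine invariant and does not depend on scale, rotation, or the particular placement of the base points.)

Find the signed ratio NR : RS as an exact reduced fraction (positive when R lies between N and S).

Work in coordinates with N = (0, 0), V = (1, 0), J = (0, 1), T = (-2, -3).
1. G lies on line JV with JG:GV = 5:4 ⇒ G = (5/9, 4/9)
2. S is the midpoint of GN ⇒ S = (5/18, 2/9)
3. R is the intersection of line TV and line NS ⇒ R = (5, 4)
R = N + t·(S−N) with t = 18, so NR:RS = t:(1−t) = 18:-17

NR:RS = -18/17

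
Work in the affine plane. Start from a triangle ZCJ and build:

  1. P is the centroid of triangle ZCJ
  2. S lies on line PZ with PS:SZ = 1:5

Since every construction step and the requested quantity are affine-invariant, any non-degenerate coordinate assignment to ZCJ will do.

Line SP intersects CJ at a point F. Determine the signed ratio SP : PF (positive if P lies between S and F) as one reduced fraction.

Choose coordinates Z = (0, 0), C = (1, 0), J = (0, 1).
1. P is the centroid of triangle ZCJ ⇒ P = (1/3, 1/3)
2. S lies on line PZ with PS:SZ = 1:5 ⇒ S = (5/18, 5/18)
line SP meets CJ at F = (1/2, 1/2)
P = S + t·(F−S) with t = 1/4, so SP:PF = 1/4:3/4

SP:PF = 1/3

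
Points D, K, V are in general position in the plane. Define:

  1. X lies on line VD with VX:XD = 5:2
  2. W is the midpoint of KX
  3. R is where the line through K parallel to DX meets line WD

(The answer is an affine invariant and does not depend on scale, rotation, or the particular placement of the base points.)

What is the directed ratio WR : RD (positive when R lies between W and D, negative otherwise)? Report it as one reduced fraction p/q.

WR:RD = -1/2

Work in coordinates with D = (0, 0), K = (1, 0), V = (0, 1).
1. X lies on line VD with VX:XD = 5:2 ⇒ X = (0, 2/7)
2. W is the midpoint of KX ⇒ W = (1/2, 1/7)
3. R is where the line through K parallel to DX meets line WD ⇒ R = (1, 2/7)
R = W + t·(D−W) with t = -1, so WR:RD = t:(1−t) = -1:2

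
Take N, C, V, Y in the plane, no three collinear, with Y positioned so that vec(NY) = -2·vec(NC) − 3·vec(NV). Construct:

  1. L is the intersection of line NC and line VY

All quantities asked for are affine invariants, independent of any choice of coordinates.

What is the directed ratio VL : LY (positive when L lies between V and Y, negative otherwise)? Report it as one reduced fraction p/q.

VL:LY = 1/3

Assign N = (0, 0), C = (1, 0), V = (0, 1), Y = (-2, -3) — the answer is frame-independent, so this choice is without loss of generality.
1. L is the intersection of line NC and line VY ⇒ L = (-1/2, 0)
L = V + t·(Y−V) with t = 1/4, so VL:LY = t:(1−t) = 1/4:3/4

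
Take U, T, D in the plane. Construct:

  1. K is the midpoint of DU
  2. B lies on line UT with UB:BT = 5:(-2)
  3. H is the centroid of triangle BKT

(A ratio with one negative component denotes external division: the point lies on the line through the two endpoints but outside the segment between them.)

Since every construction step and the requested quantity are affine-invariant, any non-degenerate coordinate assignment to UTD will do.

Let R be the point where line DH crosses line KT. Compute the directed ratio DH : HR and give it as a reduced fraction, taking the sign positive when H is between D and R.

DH:HR = 7/2

Assign U = (0, 0), T = (1, 0), D = (0, 1) — the answer is frame-independent, so this choice is without loss of generality.
1. K is the midpoint of DU ⇒ K = (0, 1/2)
2. B lies on line UT with UB:BT = 5:(-2) ⇒ B = (5/3, 0)
3. H is the centroid of triangle BKT ⇒ H = (8/9, 1/6)
line DH meets KT at R = (8/7, -1/14)
H = D + t·(R−D) with t = 7/9, so DH:HR = 7/9:2/9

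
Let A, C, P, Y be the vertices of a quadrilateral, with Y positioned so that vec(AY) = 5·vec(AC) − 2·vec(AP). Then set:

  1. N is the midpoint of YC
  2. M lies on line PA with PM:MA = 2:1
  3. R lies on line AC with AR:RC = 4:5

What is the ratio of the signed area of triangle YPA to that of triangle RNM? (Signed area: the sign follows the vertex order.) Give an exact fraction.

Choose coordinates A = (0, 0), C = (1, 0), P = (0, 1), Y = (5, -2).
1. N is the midpoint of YC ⇒ N = (3, -1)
2. M lies on line PA with PM:MA = 2:1 ⇒ M = (0, 1/3)
3. R lies on line AC with AR:RC = 4:5 ⇒ R = (4/9, 0)
2·[YPA] = 5, 2·[RNM] = 11/27
[YPA]:[RNM] = 5:11/27 = 135/11

[YPA]:[RNM] = 135/11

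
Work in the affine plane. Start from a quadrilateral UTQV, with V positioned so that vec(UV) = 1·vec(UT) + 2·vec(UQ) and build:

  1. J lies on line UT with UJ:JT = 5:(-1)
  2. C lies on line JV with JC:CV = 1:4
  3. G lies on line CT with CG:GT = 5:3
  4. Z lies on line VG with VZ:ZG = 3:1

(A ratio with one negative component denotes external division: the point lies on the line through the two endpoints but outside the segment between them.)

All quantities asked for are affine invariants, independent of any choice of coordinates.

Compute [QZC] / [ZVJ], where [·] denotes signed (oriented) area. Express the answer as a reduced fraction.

Choose coordinates U = (0, 0), T = (1, 0), Q = (0, 1), V = (1, 2).
1. J lies on line UT with UJ:JT = 5:(-1) ⇒ J = (5/4, 0)
2. C lies on line JV with JC:CV = 1:4 ⇒ C = (6/5, 2/5)
3. G lies on line CT with CG:GT = 5:3 ⇒ G = (43/40, 3/20)
4. Z lies on line VG with VZ:ZG = 3:1 ⇒ Z = (169/160, 49/80)
2·[QZC] = -27/160, 2·[ZVJ] = -15/64
[QZC]:[ZVJ] = -27/160:-15/64 = 18/25

[QZC]:[ZVJ] = 18/25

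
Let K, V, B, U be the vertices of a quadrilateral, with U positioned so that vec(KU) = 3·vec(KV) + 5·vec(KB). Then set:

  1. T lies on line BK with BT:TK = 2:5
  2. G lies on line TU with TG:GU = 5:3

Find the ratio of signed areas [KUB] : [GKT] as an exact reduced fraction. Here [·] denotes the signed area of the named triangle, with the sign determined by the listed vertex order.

[KUB]:[GKT] = -56/25

Assign K = (0, 0), V = (1, 0), B = (0, 1), U = (3, 5) — the answer is frame-independent, so this choice is without loss of generality.
1. T lies on line BK with BT:TK = 2:5 ⇒ T = (0, 5/7)
2. G lies on line TU with TG:GU = 5:3 ⇒ G = (15/8, 95/28)
2·[KUB] = 3, 2·[GKT] = -75/56
[KUB]:[GKT] = 3:-75/56 = -56/25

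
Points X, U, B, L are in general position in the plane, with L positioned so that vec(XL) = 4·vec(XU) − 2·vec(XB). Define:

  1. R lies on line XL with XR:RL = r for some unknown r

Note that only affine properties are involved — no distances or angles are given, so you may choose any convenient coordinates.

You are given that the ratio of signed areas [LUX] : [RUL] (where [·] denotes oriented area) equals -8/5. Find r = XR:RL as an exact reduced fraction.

Set X = (0, 0), U = (1, 0), B = (0, 1), L = (4, -2); any affine frame gives the same invariant.
1. With XR:RL = r, write λ = r/(r+1) so R = X + λ·(L−X); R is affine-linear in λ
Every point depending on R is an affine combination of R and λ-independent points, so each such coordinate is linear in λ; the λ² term in each signed area is a multiple of (L−X)×(L−X) = 0, so 2·[LUX] and 2·[RUL] are each linear in λ. Evaluating at λ=0 and λ=1:
  2·[LUX] = 2,   2·[RUL] = 2·λ − 2
So [LUX]:[RUL] = (2) / (2·λ − 2). Setting this equal to -8/5:
  2 = -8/5·(2·λ − 2)  ⇒  λ = 3/8
Then r = λ/(1−λ) = (3/8)/(5/8) = 3/5. Check: with r = 3/5, R = (3/2, -3/4) and [LUX]:[RUL] = -8/5 as required.

r = 3/5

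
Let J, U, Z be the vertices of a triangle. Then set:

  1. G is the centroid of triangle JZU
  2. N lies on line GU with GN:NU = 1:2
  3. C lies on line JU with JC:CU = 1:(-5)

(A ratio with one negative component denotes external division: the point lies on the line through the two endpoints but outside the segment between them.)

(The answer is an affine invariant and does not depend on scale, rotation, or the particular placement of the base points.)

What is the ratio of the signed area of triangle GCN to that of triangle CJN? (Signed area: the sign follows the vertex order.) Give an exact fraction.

Assign J = (0, 0), U = (1, 0), Z = (0, 1) — the answer is frame-independent, so this choice is without loss of generality.
1. G is the centroid of triangle JZU ⇒ G = (1/3, 1/3)
2. N lies on line GU with GN:NU = 1:2 ⇒ N = (5/9, 2/9)
3. C lies on line JU with JC:CU = 1:(-5) ⇒ C = (-1/4, 0)
2·[GCN] = 5/36, 2·[CJN] = 1/18
[GCN]:[CJN] = 5/36:1/18 = 5/2

[GCN]:[CJN] = 5/2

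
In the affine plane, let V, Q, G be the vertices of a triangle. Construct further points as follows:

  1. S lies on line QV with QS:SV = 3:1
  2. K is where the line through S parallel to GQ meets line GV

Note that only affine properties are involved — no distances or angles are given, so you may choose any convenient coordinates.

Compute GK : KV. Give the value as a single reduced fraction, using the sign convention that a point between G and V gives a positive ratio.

GK:KV = 3

Work in coordinates with V = (0, 0), Q = (1, 0), G = (0, 1).
1. S lies on line QV with QS:SV = 3:1 ⇒ S = (1/4, 0)
2. K is where the line through S parallel to GQ meets line GV ⇒ K = (0, 1/4)
K = G + t·(V−G) with t = 3/4, so GK:KV = t:(1−t) = 3/4:1/4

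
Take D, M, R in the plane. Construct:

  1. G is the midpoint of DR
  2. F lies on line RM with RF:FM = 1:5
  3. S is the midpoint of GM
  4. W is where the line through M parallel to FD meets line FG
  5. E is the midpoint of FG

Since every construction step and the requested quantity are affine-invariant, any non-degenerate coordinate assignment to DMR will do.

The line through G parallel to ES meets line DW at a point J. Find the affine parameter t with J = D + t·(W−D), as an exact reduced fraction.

Set D = (0, 0), M = (1, 0), R = (0, 1); any affine frame gives the same invariant.
1. G is the midpoint of DR ⇒ G = (0, 1/2)
2. F lies on line RM with RF:FM = 1:5 ⇒ F = (1/6, 5/6)
3. S is the midpoint of GM ⇒ S = (1/2, 1/4)
4. W is where the line through M parallel to FD meets line FG ⇒ W = (11/6, 25/6)
5. E is the midpoint of FG ⇒ E = (1/12, 2/3)
through G parallel to ES: direction (5/12, -5/12); meets DW at J = (11/72, 25/72)
J = D + t·(W−D) with t = 1/12

t = 1/12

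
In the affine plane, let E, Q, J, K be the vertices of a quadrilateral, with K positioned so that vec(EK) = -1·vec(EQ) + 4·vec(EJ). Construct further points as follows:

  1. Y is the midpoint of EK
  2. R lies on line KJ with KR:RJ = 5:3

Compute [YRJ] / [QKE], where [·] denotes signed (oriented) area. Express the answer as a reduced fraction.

[YRJ]:[QKE] = -3/64

Choose coordinates E = (0, 0), Q = (1, 0), J = (0, 1), K = (-1, 4).
1. Y is the midpoint of EK ⇒ Y = (-1/2, 2)
2. R lies on line KJ with KR:RJ = 5:3 ⇒ R = (-3/8, 17/8)
2·[YRJ] = -3/16, 2·[QKE] = 4
[YRJ]:[QKE] = -3/16:4 = -3/64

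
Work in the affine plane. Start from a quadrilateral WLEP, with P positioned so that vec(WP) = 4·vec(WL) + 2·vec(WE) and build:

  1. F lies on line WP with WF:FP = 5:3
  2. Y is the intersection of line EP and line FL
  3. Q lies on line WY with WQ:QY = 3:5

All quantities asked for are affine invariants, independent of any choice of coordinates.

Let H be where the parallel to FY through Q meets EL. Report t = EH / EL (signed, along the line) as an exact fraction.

Assign W = (0, 0), L = (1, 0), E = (0, 1), P = (4, 2) — the answer is frame-independent, so this choice is without loss of generality.
1. F lies on line WP with WF:FP = 5:3 ⇒ F = (5/2, 5/4)
2. Y is the intersection of line EP and line FL ⇒ Y = (22/7, 25/14)
3. Q lies on line WY with WQ:QY = 3:5 ⇒ Q = (33/28, 75/112)
through Q parallel to FY: direction (9/14, 15/28); meets EL at H = (63/88, 25/88)
H = E + t·(L−E) with t = 63/88

t = 63/88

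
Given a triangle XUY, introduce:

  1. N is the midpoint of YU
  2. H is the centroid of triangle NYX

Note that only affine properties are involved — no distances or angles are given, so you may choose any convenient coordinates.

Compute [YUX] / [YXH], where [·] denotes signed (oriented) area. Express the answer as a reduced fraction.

Set X = (0, 0), U = (1, 0), Y = (0, 1); any affine frame gives the same invariant.
1. N is the midpoint of YU ⇒ N = (1/2, 1/2)
2. H is the centroid of triangle NYX ⇒ H = (1/6, 1/2)
2·[YUX] = -1, 2·[YXH] = 1/6
[YUX]:[YXH] = -1:1/6 = -6

[YUX]:[YXH] = -6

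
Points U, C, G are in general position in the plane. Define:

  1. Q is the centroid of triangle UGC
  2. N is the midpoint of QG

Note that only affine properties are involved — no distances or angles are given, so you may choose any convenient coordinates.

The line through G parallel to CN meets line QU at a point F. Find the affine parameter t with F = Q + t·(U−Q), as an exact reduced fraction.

t = -2/3

Assign U = (0, 0), C = (1, 0), G = (0, 1) — the answer is frame-independent, so this choice is without loss of generality.
1. Q is the centroid of triangle UGC ⇒ Q = (1/3, 1/3)
2. N is the midpoint of QG ⇒ N = (1/6, 2/3)
through G parallel to CN: direction (-5/6, 2/3); meets QU at F = (5/9, 5/9)
F = Q + t·(U−Q) with t = -2/3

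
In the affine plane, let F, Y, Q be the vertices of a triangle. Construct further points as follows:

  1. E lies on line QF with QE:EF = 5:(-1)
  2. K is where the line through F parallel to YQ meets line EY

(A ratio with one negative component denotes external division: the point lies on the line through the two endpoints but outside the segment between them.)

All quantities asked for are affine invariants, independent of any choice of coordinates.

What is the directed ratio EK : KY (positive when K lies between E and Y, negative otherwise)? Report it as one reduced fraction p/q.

Choose coordinates F = (0, 0), Y = (1, 0), Q = (0, 1).
1. E lies on line QF with QE:EF = 5:(-1) ⇒ E = (0, -1/4)
2. K is where the line through F parallel to YQ meets line EY ⇒ K = (1/5, -1/5)
K = E + t·(Y−E) with t = 1/5, so EK:KY = t:(1−t) = 1/5:4/5

EK:KY = 1/4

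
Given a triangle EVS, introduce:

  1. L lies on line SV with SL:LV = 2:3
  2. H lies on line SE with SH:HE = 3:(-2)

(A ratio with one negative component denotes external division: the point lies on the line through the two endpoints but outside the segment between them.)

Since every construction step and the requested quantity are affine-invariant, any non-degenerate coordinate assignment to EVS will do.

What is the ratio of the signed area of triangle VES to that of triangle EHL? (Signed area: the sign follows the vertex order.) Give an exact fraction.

Work in coordinates with E = (0, 0), V = (1, 0), S = (0, 1).
1. L lies on line SV with SL:LV = 2:3 ⇒ L = (2/5, 3/5)
2. H lies on line SE with SH:HE = 3:(-2) ⇒ H = (0, -2)
2·[VES] = -1, 2·[EHL] = 4/5
[VES]:[EHL] = -1:4/5 = -5/4

[VES]:[EHL] = -5/4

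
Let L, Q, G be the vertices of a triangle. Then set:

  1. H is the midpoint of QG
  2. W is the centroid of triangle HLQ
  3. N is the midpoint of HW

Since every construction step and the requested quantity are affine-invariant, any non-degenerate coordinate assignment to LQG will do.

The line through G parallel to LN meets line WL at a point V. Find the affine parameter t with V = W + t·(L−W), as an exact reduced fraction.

Assign L = (0, 0), Q = (1, 0), G = (0, 1) — the answer is frame-independent, so this choice is without loss of generality.
1. H is the midpoint of QG ⇒ H = (1/2, 1/2)
2. W is the centroid of triangle HLQ ⇒ W = (1/2, 1/6)
3. N is the midpoint of HW ⇒ N = (1/2, 1/3)
through G parallel to LN: direction (1/2, 1/3); meets WL at V = (-3, -1)
V = W + t·(L−W) with t = 7

t = 7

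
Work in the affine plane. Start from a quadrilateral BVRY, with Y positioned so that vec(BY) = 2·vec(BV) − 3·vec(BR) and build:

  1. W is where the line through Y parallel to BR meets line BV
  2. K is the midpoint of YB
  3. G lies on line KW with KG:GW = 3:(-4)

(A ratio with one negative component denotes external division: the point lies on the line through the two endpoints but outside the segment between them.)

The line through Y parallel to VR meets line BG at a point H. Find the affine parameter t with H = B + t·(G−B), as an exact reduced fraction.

Choose coordinates B = (0, 0), V = (1, 0), R = (0, 1), Y = (2, -3).
1. W is where the line through Y parallel to BR meets line BV ⇒ W = (2, 0)
2. K is the midpoint of YB ⇒ K = (1, -3/2)
3. G lies on line KW with KG:GW = 3:(-4) ⇒ G = (-2, -6)
through Y parallel to VR: direction (-1, 1); meets BG at H = (-1/4, -3/4)
H = B + t·(G−B) with t = 1/8

t = 1/8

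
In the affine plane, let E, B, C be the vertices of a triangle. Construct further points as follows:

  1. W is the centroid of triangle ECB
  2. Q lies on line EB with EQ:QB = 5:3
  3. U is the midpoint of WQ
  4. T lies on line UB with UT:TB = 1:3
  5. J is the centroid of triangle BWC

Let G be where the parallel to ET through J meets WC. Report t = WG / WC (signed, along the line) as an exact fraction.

Choose coordinates E = (0, 0), B = (1, 0), C = (0, 1).
1. W is the centroid of triangle ECB ⇒ W = (1/3, 1/3)
2. Q lies on line EB with EQ:QB = 5:3 ⇒ Q = (5/8, 0)
3. U is the midpoint of WQ ⇒ U = (23/48, 1/6)
4. T lies on line UB with UT:TB = 1:3 ⇒ T = (39/64, 1/8)
5. J is the centroid of triangle BWC ⇒ J = (4/9, 4/9)
through J parallel to ET: direction (39/64, 1/8); meets WC at G = (227/774, 160/387)
G = W + t·(C−W) with t = 31/258

t = 31/258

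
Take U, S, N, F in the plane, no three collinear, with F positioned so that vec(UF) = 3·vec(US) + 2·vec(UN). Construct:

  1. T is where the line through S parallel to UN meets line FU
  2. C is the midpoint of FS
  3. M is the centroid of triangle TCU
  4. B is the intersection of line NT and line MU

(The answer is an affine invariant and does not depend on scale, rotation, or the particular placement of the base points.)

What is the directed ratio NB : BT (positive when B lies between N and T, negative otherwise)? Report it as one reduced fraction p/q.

Set U = (0, 0), S = (1, 0), N = (0, 1), F = (3, 2); any affine frame gives the same invariant.
1. T is where the line through S parallel to UN meets line FU ⇒ T = (1, 2/3)
2. C is the midpoint of FS ⇒ C = (2, 1)
3. M is the centroid of triangle TCU ⇒ M = (1, 5/9)
4. B is the intersection of line NT and line MU ⇒ B = (9/8, 5/8)
B = N + t·(T−N) with t = 9/8, so NB:BT = t:(1−t) = 9/8:-1/8

NB:BT = -9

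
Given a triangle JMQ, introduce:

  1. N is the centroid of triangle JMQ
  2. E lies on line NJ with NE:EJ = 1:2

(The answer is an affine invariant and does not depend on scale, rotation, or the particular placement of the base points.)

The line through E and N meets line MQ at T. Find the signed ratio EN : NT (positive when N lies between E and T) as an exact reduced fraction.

EN:NT = 2/3

Assign J = (0, 0), M = (1, 0), Q = (0, 1) — the answer is frame-independent, so this choice is without loss of generality.
1. N is the centroid of triangle JMQ ⇒ N = (1/3, 1/3)
2. E lies on line NJ with NE:EJ = 1:2 ⇒ E = (2/9, 2/9)
line EN meets MQ at T = (1/2, 1/2)
N = E + t·(T−E) with t = 2/5, so EN:NT = 2/5:3/5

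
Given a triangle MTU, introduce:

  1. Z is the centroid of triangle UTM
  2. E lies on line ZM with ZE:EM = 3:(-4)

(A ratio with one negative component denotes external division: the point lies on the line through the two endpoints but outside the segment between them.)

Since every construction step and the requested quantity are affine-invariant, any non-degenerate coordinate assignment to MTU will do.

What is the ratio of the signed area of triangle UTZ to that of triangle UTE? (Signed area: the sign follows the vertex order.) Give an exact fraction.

Set M = (0, 0), T = (1, 0), U = (0, 1); any affine frame gives the same invariant.
1. Z is the centroid of triangle UTM ⇒ Z = (1/3, 1/3)
2. E lies on line ZM with ZE:EM = 3:(-4) ⇒ E = (4/3, 4/3)
2·[UTZ] = -1/3, 2·[UTE] = 5/3
[UTZ]:[UTE] = -1/3:5/3 = -1/5

[UTZ]:[UTE] = -1/5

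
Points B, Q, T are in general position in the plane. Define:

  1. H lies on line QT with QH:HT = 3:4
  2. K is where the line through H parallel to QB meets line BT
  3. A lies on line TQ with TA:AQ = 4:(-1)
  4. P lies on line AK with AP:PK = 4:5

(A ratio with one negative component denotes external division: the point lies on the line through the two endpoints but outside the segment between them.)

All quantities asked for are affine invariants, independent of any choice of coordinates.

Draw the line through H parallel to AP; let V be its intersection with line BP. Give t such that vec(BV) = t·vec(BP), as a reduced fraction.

Work in coordinates with B = (0, 0), Q = (1, 0), T = (0, 1).
1. H lies on line QT with QH:HT = 3:4 ⇒ H = (4/7, 3/7)
2. K is where the line through H parallel to QB meets line BT ⇒ K = (0, 3/7)
3. A lies on line TQ with TA:AQ = 4:(-1) ⇒ A = (4/3, -1/3)
4. P lies on line AK with AP:PK = 4:5 ⇒ P = (20/27, 1/189)
through H parallel to AP: direction (-16/27, 64/189); meets BP at V = (740/567, 37/3969)
V = B + t·(P−B) with t = 37/21

t = 37/21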